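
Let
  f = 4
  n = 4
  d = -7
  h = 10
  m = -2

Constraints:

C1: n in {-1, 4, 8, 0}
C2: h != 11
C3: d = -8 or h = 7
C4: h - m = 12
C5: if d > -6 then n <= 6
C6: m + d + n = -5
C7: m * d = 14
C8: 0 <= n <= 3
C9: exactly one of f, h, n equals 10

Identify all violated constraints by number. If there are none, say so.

Violated: 3 and 8.

C1: n = 4 is in {-1, 4, 8, 0} — holds.
C2: h = 10, and 10 ≠ 11 — holds.
C3: d = -7 ≠ -8 and h = 10 ≠ 7; both disjuncts false — fails.
C4: h - m = 10 - (-2) = 12 — holds.
C5: d = -7, not > -6; antecedent false, conditional vacuously true — holds.
C6: m + d + n = -2 + (-7) + 4 = -5 — holds.
C7: m * d = -2 * (-7) = 14 — holds.
C8: n = 4 is outside [0, 3] — fails.
C9: f=4, h=10, n=4; 1 of them equals 10 — holds.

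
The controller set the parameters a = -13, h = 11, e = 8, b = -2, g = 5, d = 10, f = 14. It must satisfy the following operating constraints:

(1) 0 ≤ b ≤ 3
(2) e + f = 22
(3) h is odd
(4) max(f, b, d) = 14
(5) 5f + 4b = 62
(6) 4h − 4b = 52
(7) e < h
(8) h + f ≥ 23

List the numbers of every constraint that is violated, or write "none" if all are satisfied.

Violated: 1.

(1) b = -2 is outside [0, 3]  FAIL
(2) e + f = 8 + 14 = 22  OK
(3) h = 11 is odd  OK
(4) max(14, -2, 10) = 14  OK
(5) 5f + 4b = 5(14) + 4(-2) = 62  OK
(6) 4h − 4b = 4(11) − 4(-2) = 52  OK
(7) e = 8, h = 11; 8 < 11  OK
(8) h + f = 11 + 14 = 25; 25 ≥ 23  OK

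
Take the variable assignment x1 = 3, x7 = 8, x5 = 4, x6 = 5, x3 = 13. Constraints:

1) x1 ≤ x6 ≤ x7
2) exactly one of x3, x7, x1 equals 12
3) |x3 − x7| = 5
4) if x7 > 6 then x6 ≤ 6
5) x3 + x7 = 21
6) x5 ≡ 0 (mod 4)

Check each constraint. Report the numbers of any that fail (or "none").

1) values 3 ≤ 5 ≤ 8  OK
2) x3=13, x7=8, x1=3; 0 of them equal 12, not exactly one  FAIL
3) |13 − 8| = 5  OK
4) x7 = 8 > 6, so we need x6 ≤ 6; x6 = 5 ≤ 6  OK
5) x3 + x7 = 13 + 8 = 21  OK
6) 4 mod 4 = 0  OK

Violated: 2.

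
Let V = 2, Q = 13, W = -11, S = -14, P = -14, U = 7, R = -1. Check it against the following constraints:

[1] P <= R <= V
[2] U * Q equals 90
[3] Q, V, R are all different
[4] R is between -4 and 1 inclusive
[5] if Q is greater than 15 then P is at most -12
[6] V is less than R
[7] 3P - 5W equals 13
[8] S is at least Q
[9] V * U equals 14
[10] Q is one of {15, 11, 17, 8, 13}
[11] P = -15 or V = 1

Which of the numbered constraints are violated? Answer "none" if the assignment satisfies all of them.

Violated: 2, 6, 8, 11.

[1] values -14 <= -1 <= 2 — OK.
[2] U * Q = 7 * 13 = 91, not 90 — violated.
[3] values 13, 2, -1 are pairwise distinct — OK.
[4] R = -1 lies in [-4, 1] — OK.
[5] Q = 13, not > 15; antecedent false, conditional vacuously true — OK.
[6] V = 2, R = -1; 2 ≥ -1 (want <) — violated.
[7] 3P - 5W = 3(-14) - 5(-11) = 13 — OK.
[8] S = -14, Q = 13; -14 < 13 (want ≥) — violated.
[9] V * U = 2 * 7 = 14 — OK.
[10] Q = 13 is in {15, 11, 17, 8, 13} — OK.
[11] P = -14 ≠ -15 and V = 2 ≠ 1; both disjuncts false — violated.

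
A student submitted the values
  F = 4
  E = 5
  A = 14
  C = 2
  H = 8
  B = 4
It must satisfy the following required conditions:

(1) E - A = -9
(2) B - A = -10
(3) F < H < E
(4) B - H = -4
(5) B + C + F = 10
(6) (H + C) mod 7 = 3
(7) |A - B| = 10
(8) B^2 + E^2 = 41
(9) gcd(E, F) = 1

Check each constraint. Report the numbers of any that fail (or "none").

(1) E - A = 5 - 14 = -9 — holds.
(2) B - A = 4 - 14 = -10 — holds.
(3) values 4, 8, 5; H = 8 is not < E = 5 — does not hold.
(4) B - H = 4 - 8 = -4 — holds.
(5) B + C + F = 4 + 2 + 4 = 10 — holds.
(6) H + C = 10; 10 mod 7 = 3 — holds.
(7) |14 - 4| = 10 — holds.
(8) B^2 + E^2 = 4^2 + 5^2 = 16 + 25 = 41 — holds.
(9) gcd(5, 4) = 1 — holds.

No — constraint 3 is not satisfied.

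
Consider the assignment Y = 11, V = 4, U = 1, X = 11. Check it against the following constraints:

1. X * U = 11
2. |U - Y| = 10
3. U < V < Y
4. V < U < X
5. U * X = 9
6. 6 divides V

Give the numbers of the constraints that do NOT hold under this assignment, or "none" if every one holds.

1. X * U = 11 * 1 = 11  holds
2. |1 - 11| = 10  holds
3. values 1 < 4 < 11  holds
4. values 4, 1, 11; V = 4 is not < U = 1  fails
5. U * X = 1 * 11 = 11, not 9  fails
6. 4 = 6*0 + 4, so 6 does not divide 4  fails

Violated: 4, 5, 6.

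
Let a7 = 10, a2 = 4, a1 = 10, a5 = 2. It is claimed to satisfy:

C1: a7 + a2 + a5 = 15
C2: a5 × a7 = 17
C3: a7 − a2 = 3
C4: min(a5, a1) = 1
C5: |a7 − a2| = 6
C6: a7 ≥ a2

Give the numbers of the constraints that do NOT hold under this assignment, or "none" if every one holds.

C1: a7 + a2 + a5 = 10 + 4 + 2 = 16, not 15  FAIL
C2: a5 × a7 = 2 × 10 = 20, not 17  FAIL
C3: a7 − a2 = 10 − 4 = 6, not 3  FAIL
C4: min(2, 10) = 2, not 1  FAIL
C5: |10 − 4| = 6  OK
C6: a7 = 10, a2 = 4; 10 ≥ 4  OK

Violated: 1, 2, 3, and 4.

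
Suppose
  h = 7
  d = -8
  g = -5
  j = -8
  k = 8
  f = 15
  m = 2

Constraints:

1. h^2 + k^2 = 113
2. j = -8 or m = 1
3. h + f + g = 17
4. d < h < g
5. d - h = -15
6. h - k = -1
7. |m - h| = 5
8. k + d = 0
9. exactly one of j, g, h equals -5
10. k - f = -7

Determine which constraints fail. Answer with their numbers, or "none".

1. h^2 + k^2 = 7^2 + 8^2 = 49 + 64 = 113  ✓
2. j = -8 = -8 (first disjunct)  ✓
3. h + f + g = 7 + 15 + (-5) = 17  ✓
4. values -8, 7, -5; h = 7 is not < g = -5  ✗
5. d - h = -8 - 7 = -15  ✓
6. h - k = 7 - 8 = -1  ✓
7. |2 - 7| = 5  ✓
8. k + d = 8 + (-8) = 0  ✓
9. j=-8, g=-5, h=7; 1 of them equals -5  ✓
10. k - f = 8 - 15 = -7  ✓

No — constraint 4 is not satisfied.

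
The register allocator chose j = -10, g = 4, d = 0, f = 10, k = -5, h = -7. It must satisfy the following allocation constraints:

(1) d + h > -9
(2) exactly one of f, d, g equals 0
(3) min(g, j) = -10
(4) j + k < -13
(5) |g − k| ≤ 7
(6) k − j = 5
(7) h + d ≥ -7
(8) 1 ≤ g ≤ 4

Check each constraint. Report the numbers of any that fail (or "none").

No — constraint 5 is not satisfied.

(1) d + h = 0 + (-7) = -7; -7 > -9 — holds.
(2) f=10, d=0, g=4; 1 of them equals 0 — holds.
(3) min(4, -10) = -10 — holds.
(4) j + k = -10 + (-5) = -15; -15 < -13 — holds.
(5) |4 − (-5)| = 9; 9 > 7, exceeds bound 7 — does not hold.
(6) k − j = -5 − (-10) = 5 — holds.
(7) h + d = -7 + 0 = -7; -7 ≥ -7 — holds.
(8) g = 4 lies in [1, 4] — holds.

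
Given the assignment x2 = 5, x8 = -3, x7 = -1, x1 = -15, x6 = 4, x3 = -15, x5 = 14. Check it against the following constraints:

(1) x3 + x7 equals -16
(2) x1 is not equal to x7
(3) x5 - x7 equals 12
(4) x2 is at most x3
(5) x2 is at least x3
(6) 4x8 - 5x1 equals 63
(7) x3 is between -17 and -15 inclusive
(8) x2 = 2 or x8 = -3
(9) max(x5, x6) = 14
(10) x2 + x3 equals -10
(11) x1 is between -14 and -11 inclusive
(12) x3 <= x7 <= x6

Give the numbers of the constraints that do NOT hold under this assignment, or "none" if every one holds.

Violated: 3, 4, 11.

(1) x3 + x7 = -15 + (-1) = -16  true
(2) x1 = -15, x7 = -1; distinct  true
(3) x5 - x7 = 14 - (-1) = 15, not 12  false
(4) x2 = 5, x3 = -15; 5 > -15 (want ≤)  false
(5) x2 = 5, x3 = -15; 5 ≥ -15  true
(6) 4x8 - 5x1 = 4(-3) - 5(-15) = 63  true
(7) x3 = -15 lies in [-17, -15]  true
(8) x2 = 5 ≠ 2, but x8 = -3 = -3 (second disjunct)  true
(9) max(14, 4) = 14  true
(10) x2 + x3 = 5 + (-15) = -10  true
(11) x1 = -15 is outside [-14, -11]  false
(12) values -15 <= -1 <= 4  true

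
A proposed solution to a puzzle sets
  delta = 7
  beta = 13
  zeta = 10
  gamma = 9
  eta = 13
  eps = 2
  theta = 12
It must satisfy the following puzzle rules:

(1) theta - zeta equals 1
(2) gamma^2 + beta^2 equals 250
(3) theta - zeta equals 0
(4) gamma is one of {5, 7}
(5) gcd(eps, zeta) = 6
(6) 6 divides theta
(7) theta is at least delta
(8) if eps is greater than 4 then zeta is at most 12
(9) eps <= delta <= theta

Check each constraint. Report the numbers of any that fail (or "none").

Constraints 1, 3, 4, 5 are violated.

(1) theta - zeta = 12 - 10 = 2, not 1  ✗
(2) gamma^2 + beta^2 = 9^2 + 13^2 = 81 + 169 = 250  ✓
(3) theta - zeta = 12 - 10 = 2, not 0  ✗
(4) gamma = 9 is not in {5, 7}  ✗
(5) gcd(2, 10) = 2, not 6  ✗
(6) 12 / 6 = 2, so 6 divides 12  ✓
(7) theta = 12, delta = 7; 12 ≥ 7  ✓
(8) eps = 2, not > 4; antecedent false, conditional vacuously true  ✓
(9) values 2 <= 7 <= 12  ✓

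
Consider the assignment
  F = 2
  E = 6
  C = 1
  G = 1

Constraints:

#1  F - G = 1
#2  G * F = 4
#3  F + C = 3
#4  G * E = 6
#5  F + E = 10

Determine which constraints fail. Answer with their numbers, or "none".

Violated: 2, 5.

#1 F - G = 2 - 1 = 1 — satisfied.
#2 G * F = 1 * 2 = 2, not 4 — violated.
#3 F + C = 2 + 1 = 3 — satisfied.
#4 G * E = 1 * 6 = 6 — satisfied.
#5 F + E = 2 + 6 = 8, not 10 — violated.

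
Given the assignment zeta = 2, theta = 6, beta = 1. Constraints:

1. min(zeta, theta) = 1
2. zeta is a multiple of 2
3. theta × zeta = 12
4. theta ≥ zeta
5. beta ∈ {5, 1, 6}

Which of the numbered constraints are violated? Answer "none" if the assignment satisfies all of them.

Violated: 1.

1. min(2, 6) = 2, not 1  false
2. 2 / 2 = 1, so 2 divides 2  true
3. theta × zeta = 6 × 2 = 12  true
4. theta = 6, zeta = 2; 6 ≥ 2  true
5. beta = 1 is in {5, 1, 6}  true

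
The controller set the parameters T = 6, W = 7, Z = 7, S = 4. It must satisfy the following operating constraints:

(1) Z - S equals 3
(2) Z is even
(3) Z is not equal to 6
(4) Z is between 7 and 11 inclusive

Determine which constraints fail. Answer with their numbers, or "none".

No — constraint 2 is not satisfied.

(1) Z - S = 7 - 4 = 3 — OK.
(2) Z = 7 is odd — violated.
(3) Z = 7, and 7 ≠ 6 — OK.
(4) Z = 7 lies in [7, 11] — OK.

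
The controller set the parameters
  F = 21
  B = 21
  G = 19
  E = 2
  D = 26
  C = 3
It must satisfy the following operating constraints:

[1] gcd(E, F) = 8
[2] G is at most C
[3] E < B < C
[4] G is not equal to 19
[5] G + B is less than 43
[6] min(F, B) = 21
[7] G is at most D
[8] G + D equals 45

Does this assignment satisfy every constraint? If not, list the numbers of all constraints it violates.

Violated: 1, 2, 3, and 4.

[1] gcd(2, 21) = 1, not 8 — does not hold.
[2] G = 19, C = 3; 19 > 3 (want ≤) — does not hold.
[3] values 2, 21, 3; B = 21 is not < C = 3 — does not hold.
[4] G = 19, but 19 is required to differ — does not hold.
[5] G + B = 19 + 21 = 40; 40 < 43 — holds.
[6] min(21, 21) = 21 — holds.
[7] G = 19, D = 26; 19 ≤ 26 — holds.
[8] G + D = 19 + 26 = 45 — holds.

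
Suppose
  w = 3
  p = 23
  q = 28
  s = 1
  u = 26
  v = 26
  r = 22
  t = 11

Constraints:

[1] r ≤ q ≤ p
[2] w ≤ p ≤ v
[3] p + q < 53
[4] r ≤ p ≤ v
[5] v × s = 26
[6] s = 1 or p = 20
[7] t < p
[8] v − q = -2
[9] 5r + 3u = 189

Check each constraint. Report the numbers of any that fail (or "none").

The assignment fails constraints 1, 9.

[1] values 22, 28, 23; q = 28 is not ≤ p = 23  fails
[2] values 3 ≤ 23 ≤ 26  holds
[3] p + q = 23 + 28 = 51; 51 < 53  holds
[4] values 22 ≤ 23 ≤ 26  holds
[5] v × s = 26 × 1 = 26  holds
[6] s = 1 = 1 (first disjunct)  holds
[7] t = 11, p = 23; 11 < 23  holds
[8] v − q = 26 − 28 = -2  holds
[9] 5r + 3u = 5(22) + 3(26) = 188, not 189  fails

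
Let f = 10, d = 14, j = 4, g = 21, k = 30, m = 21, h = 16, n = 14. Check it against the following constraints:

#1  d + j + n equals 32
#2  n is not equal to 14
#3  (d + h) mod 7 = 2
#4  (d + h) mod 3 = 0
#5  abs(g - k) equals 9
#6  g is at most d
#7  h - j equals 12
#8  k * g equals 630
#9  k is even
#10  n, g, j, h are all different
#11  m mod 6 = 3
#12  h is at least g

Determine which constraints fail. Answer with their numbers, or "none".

#1 d + j + n = 14 + 4 + 14 = 32 — holds.
#2 n = 14, but 14 is required to differ — fails.
#3 d + h = 30; 30 mod 7 = 2 — holds.
#4 d + h = 30; 30 mod 3 = 0 — holds.
#5 abs(21 - 30) = 9 — holds.
#6 g = 21, d = 14; 21 > 14 (want ≤) — fails.
#7 h - j = 16 - 4 = 12 — holds.
#8 k * g = 30 * 21 = 630 — holds.
#9 k = 30 is even — holds.
#10 values 14, 21, 4, 16 are pairwise distinct — holds.
#11 21 mod 6 = 3 — holds.
#12 h = 16, g = 21; 16 < 21 (want ≥) — fails.

The assignment fails constraints 2, 6, and 12.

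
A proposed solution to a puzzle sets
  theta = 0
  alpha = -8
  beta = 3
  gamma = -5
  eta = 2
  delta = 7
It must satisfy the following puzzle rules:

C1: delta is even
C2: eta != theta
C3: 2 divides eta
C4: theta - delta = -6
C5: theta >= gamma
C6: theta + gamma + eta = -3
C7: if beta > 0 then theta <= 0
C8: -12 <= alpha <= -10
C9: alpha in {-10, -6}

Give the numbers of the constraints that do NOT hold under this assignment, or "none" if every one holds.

C1: delta = 7 is odd  fails
C2: eta = 2, theta = 0; distinct  holds
C3: 2 / 2 = 1, so 2 divides 2  holds
C4: theta - delta = 0 - 7 = -7, not -6  fails
C5: theta = 0, gamma = -5; 0 ≥ -5  holds
C6: theta + gamma + eta = 0 + (-5) + 2 = -3  holds
C7: beta = 3 > 0, so we need theta ≤ 0; theta = 0 ≤ 0  holds
C8: alpha = -8 is outside [-12, -10]  fails
C9: alpha = -8 is not in {-10, -6}  fails

Constraints 1, 4, 8, and 9 do not hold.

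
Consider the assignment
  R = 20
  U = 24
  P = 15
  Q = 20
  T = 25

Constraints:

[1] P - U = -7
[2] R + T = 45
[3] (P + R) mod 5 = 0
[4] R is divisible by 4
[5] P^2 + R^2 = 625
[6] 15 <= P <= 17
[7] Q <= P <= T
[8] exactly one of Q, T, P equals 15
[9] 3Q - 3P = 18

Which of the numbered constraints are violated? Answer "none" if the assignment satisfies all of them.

[1] P - U = 15 - 24 = -9, not -7  ✗
[2] R + T = 20 + 25 = 45  ✓
[3] P + R = 35; 35 mod 5 = 0  ✓
[4] 20 / 4 = 5, so 4 divides 20  ✓
[5] P^2 + R^2 = 15^2 + 20^2 = 225 + 400 = 625  ✓
[6] P = 15 lies in [15, 17]  ✓
[7] values 20, 15, 25; Q = 20 is not <= P = 15  ✗
[8] Q=20, T=25, P=15; 1 of them equals 15  ✓
[9] 3Q - 3P = 3(20) - 3(15) = 15, not 18  ✗

The assignment fails constraints 1, 7, and 9.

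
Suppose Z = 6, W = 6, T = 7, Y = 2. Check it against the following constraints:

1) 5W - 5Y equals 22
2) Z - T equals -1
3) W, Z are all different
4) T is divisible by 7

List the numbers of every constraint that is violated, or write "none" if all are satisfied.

Constraints 1, 3 are violated.

1) 5W - 5Y = 5(6) - 5(2) = 20, not 22  FAIL
2) Z - T = 6 - 7 = -1  OK
3) W = Z = 6, not all different  FAIL
4) 7 / 7 = 1, so 7 divides 7  OK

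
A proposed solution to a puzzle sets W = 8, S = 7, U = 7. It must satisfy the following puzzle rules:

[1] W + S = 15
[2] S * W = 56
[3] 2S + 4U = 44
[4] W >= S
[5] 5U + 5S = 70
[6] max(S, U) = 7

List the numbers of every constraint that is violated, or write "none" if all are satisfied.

Violated: 3.

[1] W + S = 8 + 7 = 15 — OK.
[2] S * W = 7 * 8 = 56 — OK.
[3] 2S + 4U = 2(7) + 4(7) = 42, not 44 — violated.
[4] W = 8, S = 7; 8 ≥ 7 — OK.
[5] 5U + 5S = 5(7) + 5(7) = 70 — OK.
[6] max(7, 7) = 7 — OK.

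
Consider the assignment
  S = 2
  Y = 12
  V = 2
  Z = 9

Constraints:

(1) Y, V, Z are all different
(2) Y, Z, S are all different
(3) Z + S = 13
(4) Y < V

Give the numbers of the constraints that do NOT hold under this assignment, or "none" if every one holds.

(1) values 12, 2, 9 are pairwise distinct  ✓
(2) values 12, 9, 2 are pairwise distinct  ✓
(3) Z + S = 9 + 2 = 11, not 13  ✗
(4) Y = 12, V = 2; 12 ≥ 2 (want <)  ✗

Constraints 3 and 4 are violated.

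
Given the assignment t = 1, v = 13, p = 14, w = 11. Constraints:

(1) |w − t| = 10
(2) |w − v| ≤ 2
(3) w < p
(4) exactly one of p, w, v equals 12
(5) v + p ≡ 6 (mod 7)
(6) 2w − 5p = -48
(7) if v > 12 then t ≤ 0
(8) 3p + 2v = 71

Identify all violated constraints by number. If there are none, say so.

The assignment fails constraints 4, 7, and 8.

(1) |11 − 1| = 10  ✔
(2) |11 − 13| = 2; 2 ≤ 2  ✔
(3) w = 11, p = 14; 11 < 14  ✔
(4) p=14, w=11, v=13; 0 of them equal 12, not exactly one  ✘
(5) v + p = 27; 27 mod 7 = 6  ✔
(6) 2w − 5p = 2(11) − 5(14) = -48  ✔
(7) v = 13 > 12, so we need t ≤ 0; but t = 1 > 0  ✘
(8) 3p + 2v = 3(14) + 2(13) = 68, not 71  ✘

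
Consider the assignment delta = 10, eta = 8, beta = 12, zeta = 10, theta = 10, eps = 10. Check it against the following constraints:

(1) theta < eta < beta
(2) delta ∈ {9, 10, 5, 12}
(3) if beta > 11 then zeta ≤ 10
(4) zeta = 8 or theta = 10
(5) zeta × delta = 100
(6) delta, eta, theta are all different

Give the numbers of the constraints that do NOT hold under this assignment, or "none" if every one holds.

(1) values 10, 8, 12; theta = 10 is not < eta = 8  FAIL
(2) delta = 10 is in {9, 10, 5, 12}  OK
(3) beta = 12 > 11, so we need zeta ≤ 10; zeta = 10 ≤ 10  OK
(4) zeta = 10 ≠ 8, but theta = 10 = 10 (second disjunct)  OK
(5) zeta × delta = 10 × 10 = 100  OK
(6) delta = theta = 10, not all different  FAIL

Constraints 1 and 6 do not hold.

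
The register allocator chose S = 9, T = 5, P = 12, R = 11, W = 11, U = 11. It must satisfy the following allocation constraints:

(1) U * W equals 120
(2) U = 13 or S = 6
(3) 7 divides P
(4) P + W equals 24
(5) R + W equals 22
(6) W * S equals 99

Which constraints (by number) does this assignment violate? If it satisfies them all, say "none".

Constraints 1, 2, 3, and 4 do not hold.

(1) U * W = 11 * 11 = 121, not 120  false
(2) U = 11 ≠ 13 and S = 9 ≠ 6; both disjuncts false  false
(3) 12 = 7*1 + 5, so 7 does not divide 12  false
(4) P + W = 12 + 11 = 23, not 24  false
(5) R + W = 11 + 11 = 22  true
(6) W * S = 11 * 9 = 99  true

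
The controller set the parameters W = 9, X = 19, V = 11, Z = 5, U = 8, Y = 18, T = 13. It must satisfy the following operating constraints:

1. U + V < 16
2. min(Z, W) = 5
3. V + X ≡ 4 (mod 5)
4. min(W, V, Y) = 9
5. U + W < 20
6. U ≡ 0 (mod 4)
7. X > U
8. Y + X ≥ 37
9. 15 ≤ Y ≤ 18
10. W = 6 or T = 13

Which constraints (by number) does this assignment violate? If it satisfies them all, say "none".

1. U + V = 8 + 11 = 19; 19 ≥ 16, bound 16 not met  false
2. min(5, 9) = 5  true
3. V + X = 30; 30 mod 5 = 0, not 4  false
4. min(9, 11, 18) = 9  true
5. U + W = 8 + 9 = 17; 17 < 20  true
6. 8 mod 4 = 0  true
7. X = 19, U = 8; 19 > 8  true
8. Y + X = 18 + 19 = 37; 37 ≥ 37  true
9. Y = 18 lies in [15, 18]  true
10. W = 9 ≠ 6, but T = 13 = 13 (second disjunct)  true

Constraints 1 and 3 are violated.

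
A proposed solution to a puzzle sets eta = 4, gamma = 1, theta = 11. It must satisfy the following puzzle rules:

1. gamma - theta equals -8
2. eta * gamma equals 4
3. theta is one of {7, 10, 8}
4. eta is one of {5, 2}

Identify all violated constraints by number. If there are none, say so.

Violated: 1, 3, and 4.

1. gamma - theta = 1 - 11 = -10, not -8 — violated.
2. eta * gamma = 4 * 1 = 4 — OK.
3. theta = 11 is not in {7, 10, 8} — violated.
4. eta = 4 is not in {5, 2} — violated.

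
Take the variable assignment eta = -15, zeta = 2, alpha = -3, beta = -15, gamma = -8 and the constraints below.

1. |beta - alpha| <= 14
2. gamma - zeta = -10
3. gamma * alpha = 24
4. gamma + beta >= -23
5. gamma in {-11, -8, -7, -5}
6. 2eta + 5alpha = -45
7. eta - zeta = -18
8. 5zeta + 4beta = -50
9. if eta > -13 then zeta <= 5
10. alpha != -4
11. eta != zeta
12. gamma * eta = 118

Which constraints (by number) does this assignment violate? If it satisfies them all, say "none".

Constraints 7 and 12 do not hold.

1. |-15 - (-3)| = 12; 12 ≤ 14  ✔
2. gamma - zeta = -8 - 2 = -10  ✔
3. gamma * alpha = -8 * (-3) = 24  ✔
4. gamma + beta = -8 + (-15) = -23; -23 ≥ -23  ✔
5. gamma = -8 is in {-11, -8, -7, -5}  ✔
6. 2eta + 5alpha = 2(-15) + 5(-3) = -45  ✔
7. eta - zeta = -15 - 2 = -17, not -18  ✘
8. 5zeta + 4beta = 5(2) + 4(-15) = -50  ✔
9. eta = -15, not > -13; antecedent false, conditional vacuously true  ✔
10. alpha = -3, and -3 ≠ -4  ✔
11. eta = -15, zeta = 2; distinct  ✔
12. gamma * eta = -8 * (-15) = 120, not 118  ✘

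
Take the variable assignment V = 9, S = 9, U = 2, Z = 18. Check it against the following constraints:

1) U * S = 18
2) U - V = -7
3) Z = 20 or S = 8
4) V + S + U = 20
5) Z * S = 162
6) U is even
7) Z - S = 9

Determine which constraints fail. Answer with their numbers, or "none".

Violated: 3.

1) U * S = 2 * 9 = 18  ✔
2) U - V = 2 - 9 = -7  ✔
3) Z = 18 ≠ 20 and S = 9 ≠ 8; both disjuncts false  ✘
4) V + S + U = 9 + 9 + 2 = 20  ✔
5) Z * S = 18 * 9 = 162  ✔
6) U = 2 is even  ✔
7) Z - S = 18 - 9 = 9  ✔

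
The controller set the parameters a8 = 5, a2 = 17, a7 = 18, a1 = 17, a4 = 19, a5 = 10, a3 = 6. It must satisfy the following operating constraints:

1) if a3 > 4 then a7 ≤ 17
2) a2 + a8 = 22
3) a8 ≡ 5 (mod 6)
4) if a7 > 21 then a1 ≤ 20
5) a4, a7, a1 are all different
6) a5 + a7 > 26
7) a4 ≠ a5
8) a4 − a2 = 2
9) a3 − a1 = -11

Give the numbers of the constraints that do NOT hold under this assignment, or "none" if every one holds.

Violated: 1.

1) a3 = 6 > 4, so we need a7 ≤ 17; but a7 = 18 > 17  no
2) a2 + a8 = 17 + 5 = 22  yes
3) 5 mod 6 = 5  yes
4) a7 = 18, not > 21; antecedent false, conditional vacuously true  yes
5) values 19, 18, 17 are pairwise distinct  yes
6) a5 + a7 = 10 + 18 = 28; 28 > 26  yes
7) a4 = 19, a5 = 10; distinct  yes
8) a4 − a2 = 19 − 17 = 2  yes
9) a3 − a1 = 6 − 17 = -11  yes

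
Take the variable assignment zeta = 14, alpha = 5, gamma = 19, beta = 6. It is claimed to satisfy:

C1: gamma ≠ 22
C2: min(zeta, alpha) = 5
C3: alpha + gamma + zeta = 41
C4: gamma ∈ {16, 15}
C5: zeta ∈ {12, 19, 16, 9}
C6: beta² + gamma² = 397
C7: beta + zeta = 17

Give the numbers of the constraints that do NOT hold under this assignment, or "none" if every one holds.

C1: gamma = 19, and 19 ≠ 22 — holds.
C2: min(14, 5) = 5 — holds.
C3: alpha + gamma + zeta = 5 + 19 + 14 = 38, not 41 — fails.
C4: gamma = 19 is not in {16, 15} — fails.
C5: zeta = 14 is not in {12, 19, 16, 9} — fails.
C6: beta² + gamma² = 6² + 19² = 36 + 361 = 397 — holds.
C7: beta + zeta = 6 + 14 = 20, not 17 — fails.

Violated: 3, 4, 5, and 7.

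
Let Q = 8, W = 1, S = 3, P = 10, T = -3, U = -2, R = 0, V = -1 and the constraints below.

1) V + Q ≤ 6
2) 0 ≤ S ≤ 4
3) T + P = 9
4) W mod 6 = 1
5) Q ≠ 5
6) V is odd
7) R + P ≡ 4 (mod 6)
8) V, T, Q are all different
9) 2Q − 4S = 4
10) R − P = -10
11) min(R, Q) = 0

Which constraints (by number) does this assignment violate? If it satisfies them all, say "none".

Constraints 1 and 3 do not hold.

1) V + Q = -1 + 8 = 7; 7 > 6, bound 6 not met  fails
2) S = 3 lies in [0, 4]  holds
3) T + P = -3 + 10 = 7, not 9  fails
4) 1 mod 6 = 1  holds
5) Q = 8, and 8 ≠ 5  holds
6) V = -1 is odd  holds
7) R + P = 10; 10 mod 6 = 4  holds
8) values -1, -3, 8 are pairwise distinct  holds
9) 2Q − 4S = 2(8) − 4(3) = 4  holds
10) R − P = 0 − 10 = -10  holds
11) min(0, 8) = 0  holds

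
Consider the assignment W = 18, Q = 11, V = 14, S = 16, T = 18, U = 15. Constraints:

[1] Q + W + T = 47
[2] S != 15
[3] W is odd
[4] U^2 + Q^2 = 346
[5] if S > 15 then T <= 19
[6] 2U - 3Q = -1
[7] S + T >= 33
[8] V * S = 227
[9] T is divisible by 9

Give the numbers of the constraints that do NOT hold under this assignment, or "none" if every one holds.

[1] Q + W + T = 11 + 18 + 18 = 47  ✓
[2] S = 16, and 16 ≠ 15  ✓
[3] W = 18 is even  ✗
[4] U^2 + Q^2 = 15^2 + 11^2 = 225 + 121 = 346  ✓
[5] S = 16 > 15, so we need T ≤ 19; T = 18 ≤ 19  ✓
[6] 2U - 3Q = 2(15) - 3(11) = -3, not -1  ✗
[7] S + T = 16 + 18 = 34; 34 ≥ 33  ✓
[8] V * S = 14 * 16 = 224, not 227  ✗
[9] 18 / 9 = 2, so 9 divides 18  ✓

No — constraints 3, 6, 8 are not satisfied.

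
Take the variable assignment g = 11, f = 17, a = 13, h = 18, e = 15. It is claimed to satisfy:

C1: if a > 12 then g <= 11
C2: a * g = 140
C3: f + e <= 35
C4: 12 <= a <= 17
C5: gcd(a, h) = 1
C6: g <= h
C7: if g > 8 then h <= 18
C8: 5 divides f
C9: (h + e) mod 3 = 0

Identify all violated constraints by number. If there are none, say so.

Constraints 2, 8 do not hold.

C1: a = 13 > 12, so we need g ≤ 11; g = 11 ≤ 11  ✓
C2: a * g = 13 * 11 = 143, not 140  ✗
C3: f + e = 17 + 15 = 32; 32 ≤ 35  ✓
C4: a = 13 lies in [12, 17]  ✓
C5: gcd(13, 18) = 1  ✓
C6: g = 11, h = 18; 11 ≤ 18  ✓
C7: g = 11 > 8, so we need h ≤ 18; h = 18 ≤ 18  ✓
C8: 17 = 5*3 + 2, so 5 does not divide 17  ✗
C9: h + e = 33; 33 mod 3 = 0  ✓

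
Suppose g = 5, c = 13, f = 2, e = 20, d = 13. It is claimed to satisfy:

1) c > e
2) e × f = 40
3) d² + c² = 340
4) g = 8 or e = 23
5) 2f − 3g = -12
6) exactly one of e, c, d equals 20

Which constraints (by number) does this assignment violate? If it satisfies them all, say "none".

Constraints 1, 3, 4, and 5 are violated.

1) c = 13, e = 20; 13 ≤ 20 (want >)  ✘
2) e × f = 20 × 2 = 40  ✔
3) d² + c² = 13² + 13² = 169 + 169 = 338, not 340  ✘
4) g = 5 ≠ 8 and e = 20 ≠ 23; both disjuncts false  ✘
5) 2f − 3g = 2(2) − 3(5) = -11, not -12  ✘
6) e=20, c=13, d=13; 1 of them equals 20  ✔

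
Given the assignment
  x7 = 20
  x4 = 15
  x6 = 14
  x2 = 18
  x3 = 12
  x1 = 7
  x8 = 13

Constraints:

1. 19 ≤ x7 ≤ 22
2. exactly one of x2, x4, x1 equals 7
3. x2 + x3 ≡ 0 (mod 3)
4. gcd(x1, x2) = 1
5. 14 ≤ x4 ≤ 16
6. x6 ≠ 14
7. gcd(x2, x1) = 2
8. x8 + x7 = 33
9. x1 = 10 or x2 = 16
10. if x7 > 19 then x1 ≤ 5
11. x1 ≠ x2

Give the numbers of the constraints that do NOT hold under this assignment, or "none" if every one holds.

1. x7 = 20 lies in [19, 22] — holds.
2. x2=18, x4=15, x1=7; 1 of them equals 7 — holds.
3. x2 + x3 = 30; 30 mod 3 = 0 — holds.
4. gcd(7, 18) = 1 — holds.
5. x4 = 15 lies in [14, 16] — holds.
6. x6 = 14, but 14 is required to differ — fails.
7. gcd(18, 7) = 1, not 2 — fails.
8. x8 + x7 = 13 + 20 = 33 — holds.
9. x1 = 7 ≠ 10 and x2 = 18 ≠ 16; both disjuncts false — fails.
10. x7 = 20 > 19, so we need x1 ≤ 5; but x1 = 7 > 5 — fails.
11. x1 = 7, x2 = 18; distinct — holds.

No — constraints 6, 7, 9, 10 are not satisfied.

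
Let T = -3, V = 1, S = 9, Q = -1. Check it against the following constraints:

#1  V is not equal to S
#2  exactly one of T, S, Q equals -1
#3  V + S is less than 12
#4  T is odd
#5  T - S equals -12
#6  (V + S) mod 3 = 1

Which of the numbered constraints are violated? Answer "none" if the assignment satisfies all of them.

#1 V = 1, S = 9; distinct  holds
#2 T=-3, S=9, Q=-1; 1 of them equals -1  holds
#3 V + S = 1 + 9 = 10; 10 < 12  holds
#4 T = -3 is odd  holds
#5 T - S = -3 - 9 = -12  holds
#6 V + S = 10; 10 mod 3 = 1  holds

All constraints are satisfied.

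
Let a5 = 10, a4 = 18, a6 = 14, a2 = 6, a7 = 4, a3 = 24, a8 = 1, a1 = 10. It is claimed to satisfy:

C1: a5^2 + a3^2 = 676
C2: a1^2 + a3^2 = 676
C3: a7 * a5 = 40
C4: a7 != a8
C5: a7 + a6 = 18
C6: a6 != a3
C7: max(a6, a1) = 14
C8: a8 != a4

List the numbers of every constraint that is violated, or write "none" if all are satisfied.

None — every constraint holds.

C1: a5^2 + a3^2 = 10^2 + 24^2 = 100 + 576 = 676  ✔
C2: a1^2 + a3^2 = 10^2 + 24^2 = 100 + 576 = 676  ✔
C3: a7 * a5 = 4 * 10 = 40  ✔
C4: a7 = 4, a8 = 1; distinct  ✔
C5: a7 + a6 = 4 + 14 = 18  ✔
C6: a6 = 14, a3 = 24; distinct  ✔
C7: max(14, 10) = 14  ✔
C8: a8 = 1, a4 = 18; distinct  ✔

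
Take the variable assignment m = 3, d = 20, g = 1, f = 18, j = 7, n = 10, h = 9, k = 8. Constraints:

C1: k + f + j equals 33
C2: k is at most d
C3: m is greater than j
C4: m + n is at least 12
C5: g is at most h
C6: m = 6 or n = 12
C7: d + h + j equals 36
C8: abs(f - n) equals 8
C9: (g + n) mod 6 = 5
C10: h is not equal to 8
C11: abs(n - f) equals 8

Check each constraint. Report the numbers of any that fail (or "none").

C1: k + f + j = 8 + 18 + 7 = 33  true
C2: k = 8, d = 20; 8 ≤ 20  true
C3: m = 3, j = 7; 3 ≤ 7 (want >)  false
C4: m + n = 3 + 10 = 13; 13 ≥ 12  true
C5: g = 1, h = 9; 1 ≤ 9  true
C6: m = 3 ≠ 6 and n = 10 ≠ 12; both disjuncts false  false
C7: d + h + j = 20 + 9 + 7 = 36  true
C8: abs(18 - 10) = 8  true
C9: g + n = 11; 11 mod 6 = 5  true
C10: h = 9, and 9 ≠ 8  true
C11: abs(10 - 18) = 8  true

The assignment fails constraints 3 and 6.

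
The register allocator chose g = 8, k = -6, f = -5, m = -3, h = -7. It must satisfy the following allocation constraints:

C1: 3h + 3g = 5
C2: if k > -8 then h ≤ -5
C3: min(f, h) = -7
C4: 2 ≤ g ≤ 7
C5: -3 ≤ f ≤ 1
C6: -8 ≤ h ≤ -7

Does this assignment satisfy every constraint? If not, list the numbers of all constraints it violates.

No — constraints 1, 4, 5 are not satisfied.

C1: 3h + 3g = 3(-7) + 3(8) = 3, not 5 — fails.
C2: k = -6 > -8, so we need h ≤ -5; h = -7 ≤ -5 — holds.
C3: min(-5, -7) = -7 — holds.
C4: g = 8 is outside [2, 7] — fails.
C5: f = -5 is outside [-3, 1] — fails.
C6: h = -7 lies in [-8, -7] — holds.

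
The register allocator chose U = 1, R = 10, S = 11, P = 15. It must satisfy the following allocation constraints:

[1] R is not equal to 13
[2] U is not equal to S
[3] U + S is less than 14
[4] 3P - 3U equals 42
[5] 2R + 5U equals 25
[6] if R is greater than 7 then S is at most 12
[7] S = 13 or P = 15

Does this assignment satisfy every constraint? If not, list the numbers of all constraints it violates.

[1] R = 10, and 10 ≠ 13 — holds.
[2] U = 1, S = 11; distinct — holds.
[3] U + S = 1 + 11 = 12; 12 < 14 — holds.
[4] 3P - 3U = 3(15) - 3(1) = 42 — holds.
[5] 2R + 5U = 2(10) + 5(1) = 25 — holds.
[6] R = 10 > 7, so we need S ≤ 12; S = 11 ≤ 12 — holds.
[7] S = 11 ≠ 13, but P = 15 = 15 (second disjunct) — holds.

Yes — all constraints hold.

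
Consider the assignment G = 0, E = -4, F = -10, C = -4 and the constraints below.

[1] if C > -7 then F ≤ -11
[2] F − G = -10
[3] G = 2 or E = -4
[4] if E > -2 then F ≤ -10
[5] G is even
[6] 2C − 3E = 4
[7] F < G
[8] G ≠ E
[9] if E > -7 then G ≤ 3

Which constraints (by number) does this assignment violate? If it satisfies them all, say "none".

[1] C = -4 > -7, so we need F ≤ -11; but F = -10 > -11  no
[2] F − G = -10 − 0 = -10  yes
[3] G = 0 ≠ 2, but E = -4 = -4 (second disjunct)  yes
[4] E = -4, not > -2; antecedent false, conditional vacuously true  yes
[5] G = 0 is even  yes
[6] 2C − 3E = 2(-4) − 3(-4) = 4  yes
[7] F = -10, G = 0; -10 < 0  yes
[8] G = 0, E = -4; distinct  yes
[9] E = -4 > -7, so we need G ≤ 3; G = 0 ≤ 3  yes

Constraint 1 does not hold.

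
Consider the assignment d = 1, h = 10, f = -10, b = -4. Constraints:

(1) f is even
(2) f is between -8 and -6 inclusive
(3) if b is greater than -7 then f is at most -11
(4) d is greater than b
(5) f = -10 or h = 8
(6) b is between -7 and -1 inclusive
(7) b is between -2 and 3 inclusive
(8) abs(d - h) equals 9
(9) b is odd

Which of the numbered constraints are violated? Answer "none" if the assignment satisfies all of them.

(1) f = -10 is even — satisfied.
(2) f = -10 is outside [-8, -6] — violated.
(3) b = -4 > -7, so we need f ≤ -11; but f = -10 > -11 — violated.
(4) d = 1, b = -4; 1 > -4 — satisfied.
(5) f = -10 = -10 (first disjunct) — satisfied.
(6) b = -4 lies in [-7, -1] — satisfied.
(7) b = -4 is outside [-2, 3] — violated.
(8) abs(1 - 10) = 9 — satisfied.
(9) b = -4 is even — violated.

Constraints 2, 3, 7, 9 do not hold.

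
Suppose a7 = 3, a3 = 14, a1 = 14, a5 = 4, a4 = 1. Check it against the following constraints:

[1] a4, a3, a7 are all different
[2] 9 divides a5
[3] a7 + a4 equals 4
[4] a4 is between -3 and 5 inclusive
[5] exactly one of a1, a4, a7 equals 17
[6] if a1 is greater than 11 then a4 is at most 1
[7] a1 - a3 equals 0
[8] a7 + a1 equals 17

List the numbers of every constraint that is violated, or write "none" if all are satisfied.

No — constraints 2 and 5 are not satisfied.

[1] values 1, 14, 3 are pairwise distinct  OK
[2] 4 = 9*0 + 4, so 9 does not divide 4  FAIL
[3] a7 + a4 = 3 + 1 = 4  OK
[4] a4 = 1 lies in [-3, 5]  OK
[5] a1=14, a4=1, a7=3; 0 of them equal 17, not exactly one  FAIL
[6] a1 = 14 > 11, so we need a4 ≤ 1; a4 = 1 ≤ 1  OK
[7] a1 - a3 = 14 - 14 = 0  OK
[8] a7 + a1 = 3 + 14 = 17  OK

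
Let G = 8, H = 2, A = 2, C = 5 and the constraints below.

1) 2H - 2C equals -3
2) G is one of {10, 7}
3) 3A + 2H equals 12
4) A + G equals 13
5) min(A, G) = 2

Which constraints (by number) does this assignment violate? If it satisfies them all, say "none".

1) 2H - 2C = 2(2) - 2(5) = -6, not -3 — does not hold.
2) G = 8 is not in {10, 7} — does not hold.
3) 3A + 2H = 3(2) + 2(2) = 10, not 12 — does not hold.
4) A + G = 2 + 8 = 10, not 13 — does not hold.
5) min(2, 8) = 2 — holds.

Constraints 1, 2, 3, 4 are violated.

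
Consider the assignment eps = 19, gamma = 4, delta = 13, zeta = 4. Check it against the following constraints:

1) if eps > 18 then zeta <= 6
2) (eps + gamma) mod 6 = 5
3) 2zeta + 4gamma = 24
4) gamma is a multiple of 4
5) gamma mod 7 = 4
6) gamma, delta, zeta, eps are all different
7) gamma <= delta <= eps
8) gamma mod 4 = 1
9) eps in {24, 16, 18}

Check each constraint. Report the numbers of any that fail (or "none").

Constraints 6, 8, and 9 do not hold.

1) eps = 19 > 18, so we need zeta ≤ 6; zeta = 4 ≤ 6 — holds.
2) eps + gamma = 23; 23 mod 6 = 5 — holds.
3) 2zeta + 4gamma = 2(4) + 4(4) = 24 — holds.
4) 4 / 4 = 1, so 4 divides 4 — holds.
5) 4 mod 7 = 4 — holds.
6) gamma = zeta = 4, not all different — does not hold.
7) values 4 <= 13 <= 19 — holds.
8) 4 mod 4 = 0, not 1 — does not hold.
9) eps = 19 is not in {24, 16, 18} — does not hold.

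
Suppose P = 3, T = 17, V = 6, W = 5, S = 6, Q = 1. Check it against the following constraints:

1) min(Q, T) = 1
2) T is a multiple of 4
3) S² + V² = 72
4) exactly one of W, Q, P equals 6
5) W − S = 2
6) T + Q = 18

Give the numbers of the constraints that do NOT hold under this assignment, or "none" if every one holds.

1) min(1, 17) = 1 — satisfied.
2) 17 = 4×4 + 1, so 4 does not divide 17 — violated.
3) S² + V² = 6² + 6² = 36 + 36 = 72 — satisfied.
4) W=5, Q=1, P=3; 0 of them equal 6, not exactly one — violated.
5) W − S = 5 − 6 = -1, not 2 — violated.
6) T + Q = 17 + 1 = 18 — satisfied.

No — constraints 2, 4, 5 are not satisfied.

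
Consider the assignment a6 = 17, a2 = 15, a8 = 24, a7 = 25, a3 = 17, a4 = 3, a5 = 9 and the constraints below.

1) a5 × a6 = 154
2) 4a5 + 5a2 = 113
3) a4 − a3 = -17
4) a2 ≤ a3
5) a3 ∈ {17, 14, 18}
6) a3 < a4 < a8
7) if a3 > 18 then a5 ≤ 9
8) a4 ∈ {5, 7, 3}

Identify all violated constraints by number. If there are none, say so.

Constraints 1, 2, 3, 6 do not hold.

1) a5 × a6 = 9 × 17 = 153, not 154  fails
2) 4a5 + 5a2 = 4(9) + 5(15) = 111, not 113  fails
3) a4 − a3 = 3 − 17 = -14, not -17  fails
4) a2 = 15, a3 = 17; 15 ≤ 17  holds
5) a3 = 17 is in {17, 14, 18}  holds
6) values 17, 3, 24; a3 = 17 is not < a4 = 3  fails
7) a3 = 17, not > 18; antecedent false, conditional vacuously true  holds
8) a4 = 3 is in {5, 7, 3}  holds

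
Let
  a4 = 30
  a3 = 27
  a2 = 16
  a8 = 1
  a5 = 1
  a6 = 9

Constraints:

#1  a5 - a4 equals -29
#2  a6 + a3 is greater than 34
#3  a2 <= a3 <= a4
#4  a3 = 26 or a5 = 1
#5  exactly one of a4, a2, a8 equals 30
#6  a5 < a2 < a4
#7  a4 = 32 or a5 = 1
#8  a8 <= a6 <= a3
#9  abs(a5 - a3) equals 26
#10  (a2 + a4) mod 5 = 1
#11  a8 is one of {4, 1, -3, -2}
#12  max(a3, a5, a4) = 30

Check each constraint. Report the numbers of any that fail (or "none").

#1 a5 - a4 = 1 - 30 = -29 — satisfied.
#2 a6 + a3 = 9 + 27 = 36; 36 > 34 — satisfied.
#3 values 16 <= 27 <= 30 — satisfied.
#4 a3 = 27 ≠ 26, but a5 = 1 = 1 (second disjunct) — satisfied.
#5 a4=30, a2=16, a8=1; 1 of them equals 30 — satisfied.
#6 values 1 < 16 < 30 — satisfied.
#7 a4 = 30 ≠ 32, but a5 = 1 = 1 (second disjunct) — satisfied.
#8 values 1 <= 9 <= 27 — satisfied.
#9 abs(1 - 27) = 26 — satisfied.
#10 a2 + a4 = 46; 46 mod 5 = 1 — satisfied.
#11 a8 = 1 is in {4, 1, -3, -2} — satisfied.
#12 max(27, 1, 30) = 30 — satisfied.

None — every constraint holds.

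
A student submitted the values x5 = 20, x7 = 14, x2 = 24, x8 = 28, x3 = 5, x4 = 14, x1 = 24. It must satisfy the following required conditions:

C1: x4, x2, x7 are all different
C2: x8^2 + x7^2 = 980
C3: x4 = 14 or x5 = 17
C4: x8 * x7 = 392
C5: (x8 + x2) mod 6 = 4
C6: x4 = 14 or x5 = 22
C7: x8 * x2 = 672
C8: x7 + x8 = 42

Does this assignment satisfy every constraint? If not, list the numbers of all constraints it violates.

C1: x4 = x7 = 14, not all different — violated.
C2: x8^2 + x7^2 = 28^2 + 14^2 = 784 + 196 = 980 — OK.
C3: x4 = 14 = 14 (first disjunct) — OK.
C4: x8 * x7 = 28 * 14 = 392 — OK.
C5: x8 + x2 = 52; 52 mod 6 = 4 — OK.
C6: x4 = 14 = 14 (first disjunct) — OK.
C7: x8 * x2 = 28 * 24 = 672 — OK.
C8: x7 + x8 = 14 + 28 = 42 — OK.

No — constraint 1 is not satisfied.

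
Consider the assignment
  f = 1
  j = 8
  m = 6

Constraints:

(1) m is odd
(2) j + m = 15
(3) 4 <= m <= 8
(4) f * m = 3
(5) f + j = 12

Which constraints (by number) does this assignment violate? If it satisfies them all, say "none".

(1) m = 6 is even  FAIL
(2) j + m = 8 + 6 = 14, not 15  FAIL
(3) m = 6 lies in [4, 8]  OK
(4) f * m = 1 * 6 = 6, not 3  FAIL
(5) f + j = 1 + 8 = 9, not 12  FAIL

Constraints 1, 2, 4, and 5 do not hold.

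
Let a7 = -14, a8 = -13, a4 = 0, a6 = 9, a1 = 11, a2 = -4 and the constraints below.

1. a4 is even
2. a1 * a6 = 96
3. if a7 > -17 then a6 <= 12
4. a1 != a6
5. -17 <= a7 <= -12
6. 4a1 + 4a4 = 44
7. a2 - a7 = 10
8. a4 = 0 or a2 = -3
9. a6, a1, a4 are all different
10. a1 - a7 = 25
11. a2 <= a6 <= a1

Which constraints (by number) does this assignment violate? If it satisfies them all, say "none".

No — constraint 2 is not satisfied.

1. a4 = 0 is even  OK
2. a1 * a6 = 11 * 9 = 99, not 96  FAIL
3. a7 = -14 > -17, so we need a6 ≤ 12; a6 = 9 ≤ 12  OK
4. a1 = 11, a6 = 9; distinct  OK
5. a7 = -14 lies in [-17, -12]  OK
6. 4a1 + 4a4 = 4(11) + 4(0) = 44  OK
7. a2 - a7 = -4 - (-14) = 10  OK
8. a4 = 0 = 0 (first disjunct)  OK
9. values 9, 11, 0 are pairwise distinct  OK
10. a1 - a7 = 11 - (-14) = 25  OK
11. values -4 <= 9 <= 11  OK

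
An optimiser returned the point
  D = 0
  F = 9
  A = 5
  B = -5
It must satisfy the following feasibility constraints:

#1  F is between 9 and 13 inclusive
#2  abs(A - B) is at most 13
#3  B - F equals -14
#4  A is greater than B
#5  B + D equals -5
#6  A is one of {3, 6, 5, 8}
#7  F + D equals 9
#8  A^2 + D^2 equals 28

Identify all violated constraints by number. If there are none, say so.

Violated: 8.

#1 F = 9 lies in [9, 13]  OK
#2 abs(5 - (-5)) = 10; 10 ≤ 13  OK
#3 B - F = -5 - 9 = -14  OK
#4 A = 5, B = -5; 5 > -5  OK
#5 B + D = -5 + 0 = -5  OK
#6 A = 5 is in {3, 6, 5, 8}  OK
#7 F + D = 9 + 0 = 9  OK
#8 A^2 + D^2 = 5^2 + 0^2 = 25 + 0 = 25, not 28  FAIL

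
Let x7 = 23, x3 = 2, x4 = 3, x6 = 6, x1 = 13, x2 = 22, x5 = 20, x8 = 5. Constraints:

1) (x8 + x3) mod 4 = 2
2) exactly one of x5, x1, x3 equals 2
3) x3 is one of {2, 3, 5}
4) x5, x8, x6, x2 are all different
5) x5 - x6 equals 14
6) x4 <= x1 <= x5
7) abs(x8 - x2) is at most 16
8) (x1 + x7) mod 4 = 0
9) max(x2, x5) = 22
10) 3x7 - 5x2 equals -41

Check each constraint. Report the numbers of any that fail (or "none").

1) x8 + x3 = 7; 7 mod 4 = 3, not 2  no
2) x5=20, x1=13, x3=2; 1 of them equals 2  yes
3) x3 = 2 is in {2, 3, 5}  yes
4) values 20, 5, 6, 22 are pairwise distinct  yes
5) x5 - x6 = 20 - 6 = 14  yes
6) values 3 <= 13 <= 20  yes
7) abs(5 - 22) = 17; 17 > 16, exceeds bound 16  no
8) x1 + x7 = 36; 36 mod 4 = 0  yes
9) max(22, 20) = 22  yes
10) 3x7 - 5x2 = 3(23) - 5(22) = -41  yes

The assignment fails constraints 1, 7.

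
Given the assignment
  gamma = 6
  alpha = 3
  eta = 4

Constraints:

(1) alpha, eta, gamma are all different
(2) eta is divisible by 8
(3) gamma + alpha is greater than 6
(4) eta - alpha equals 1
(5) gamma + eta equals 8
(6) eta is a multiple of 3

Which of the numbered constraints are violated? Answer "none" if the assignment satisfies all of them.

Violated: 2, 5, and 6.

(1) values 3, 4, 6 are pairwise distinct  true
(2) 4 = 8*0 + 4, so 8 does not divide 4  false
(3) gamma + alpha = 6 + 3 = 9; 9 > 6  true
(4) eta - alpha = 4 - 3 = 1  true
(5) gamma + eta = 6 + 4 = 10, not 8  false
(6) 4 = 3*1 + 1, so 3 does not divide 4  false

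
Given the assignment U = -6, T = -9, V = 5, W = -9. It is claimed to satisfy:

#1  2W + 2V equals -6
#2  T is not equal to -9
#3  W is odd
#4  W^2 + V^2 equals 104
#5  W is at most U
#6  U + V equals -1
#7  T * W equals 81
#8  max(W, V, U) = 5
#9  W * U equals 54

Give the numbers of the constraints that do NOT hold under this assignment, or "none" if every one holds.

The assignment fails constraints 1, 2, and 4.

#1 2W + 2V = 2(-9) + 2(5) = -8, not -6 — violated.
#2 T = -9, but -9 is required to differ — violated.
#3 W = -9 is odd — OK.
#4 W^2 + V^2 = (-9)^2 + 5^2 = 81 + 25 = 106, not 104 — violated.
#5 W = -9, U = -6; -9 ≤ -6 — OK.
#6 U + V = -6 + 5 = -1 — OK.
#7 T * W = -9 * (-9) = 81 — OK.
#8 max(-9, 5, -6) = 5 — OK.
#9 W * U = -9 * (-6) = 54 — OK.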